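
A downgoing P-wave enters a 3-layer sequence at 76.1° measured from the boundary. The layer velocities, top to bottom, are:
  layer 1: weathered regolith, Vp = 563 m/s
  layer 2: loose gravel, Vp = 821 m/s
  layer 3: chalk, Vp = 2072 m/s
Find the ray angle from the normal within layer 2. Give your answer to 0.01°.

20.51°

From the normal: θ₁ = 90° − 76.1° = 13.9°.
Snell's law across each interface conserves sin θ / V, so sin θ_2 = V_2·sin θ₁/V₁.
sin θ_2 = 821 × sin 13.9° / 563 = 0.3503.
θ_2 = 20.51° from the vertical.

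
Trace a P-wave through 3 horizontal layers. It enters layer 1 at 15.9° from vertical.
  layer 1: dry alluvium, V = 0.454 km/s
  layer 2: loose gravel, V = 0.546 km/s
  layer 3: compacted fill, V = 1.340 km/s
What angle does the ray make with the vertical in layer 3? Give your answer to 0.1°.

54.0°

Ray parameter p = sin 15.9° / 0.454 = 6.0343e-01 s/km.
sin θ_3 = p·V_3 = 6.0343e-01 × 1.340 = 0.8086.
θ_3 = 53.96° from the vertical.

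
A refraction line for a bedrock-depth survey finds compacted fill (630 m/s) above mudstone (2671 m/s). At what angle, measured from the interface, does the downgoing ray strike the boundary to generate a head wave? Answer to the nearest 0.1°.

Critical incidence: sin θ_c = V₁/V₂ = 630/2671 = 0.2359.
θ_c = arcsin 0.2359 = 13.64°.
Measured from the interface: 90° − 13.64° = 76.36°.

76.4°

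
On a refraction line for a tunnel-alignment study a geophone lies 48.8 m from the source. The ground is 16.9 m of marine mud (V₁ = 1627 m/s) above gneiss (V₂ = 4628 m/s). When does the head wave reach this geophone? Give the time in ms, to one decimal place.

t = x/V₂ + 2h·√(V₂²−V₁²)/(V₁V₂).
√(V₂²−V₁²) = √(4628²−1627²) = 4332.6 m/s; delay term = 2·16.9·4332.6/(1627·4628) = 0.01945 s.
t = 48.8/4628 + 0.01945 = 0.02999 s.

30.0 ms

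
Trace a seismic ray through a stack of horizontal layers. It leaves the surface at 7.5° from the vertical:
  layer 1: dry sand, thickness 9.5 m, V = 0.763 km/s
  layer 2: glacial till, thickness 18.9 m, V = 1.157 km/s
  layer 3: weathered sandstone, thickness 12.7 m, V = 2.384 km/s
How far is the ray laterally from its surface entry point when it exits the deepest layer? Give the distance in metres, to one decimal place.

10.7 m

Apply Snell's law at each interface; in layer i the horizontal offset is hᵢ·tan θᵢ.
Layer 1: θ = 7.50°; offset = 9.5·tan 7.50° = 1.251 m.
Layer 2: sin θ = 1.157·sin 7.5°/0.763 = 0.1979, θ = 11.42°; offset = 18.9·tan 11.42° = 3.816 m.
Layer 3: sin θ = 2.384·sin 7.5°/0.763 = 0.4078, θ = 24.07°; offset = 12.7·tan 24.07° = 5.673 m.
Summing the layer offsets gives 10.740 m.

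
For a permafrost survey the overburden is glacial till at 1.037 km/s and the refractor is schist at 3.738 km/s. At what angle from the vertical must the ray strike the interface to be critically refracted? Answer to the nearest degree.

At critical incidence the refracted ray runs along the interface (θ₂ = 90°), so sin θ_c = V₁/V₂.
θ_c = arcsin(1.037/3.738) = arcsin 0.2774 = 16.11°.

16°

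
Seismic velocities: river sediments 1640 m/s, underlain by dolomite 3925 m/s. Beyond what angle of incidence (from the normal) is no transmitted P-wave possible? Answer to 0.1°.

24.7°

At critical incidence the refracted ray runs along the interface (θ₂ = 90°), so sin θ_c = V₁/V₂.
θ_c = arcsin(1640/3925) = arcsin 0.4178 = 24.70°.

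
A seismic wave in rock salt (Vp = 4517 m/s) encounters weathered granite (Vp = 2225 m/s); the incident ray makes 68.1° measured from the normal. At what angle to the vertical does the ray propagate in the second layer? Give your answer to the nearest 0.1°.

sin θ₁/V₁ = sin θ₂/V₂ ⇒ sin θ₂ = 2225·sin 68.1°/4517 = 2225·0.9278/4517 = 0.4570.
θ₂ = sin⁻¹(0.4570) = 27.20° (from vertical).

27.2°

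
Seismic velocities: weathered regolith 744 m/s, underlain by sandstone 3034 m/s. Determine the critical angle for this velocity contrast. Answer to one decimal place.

At critical incidence the refracted ray runs along the interface (θ₂ = 90°), so sin θ_c = V₁/V₂.
θ_c = arcsin(744/3034) = arcsin 0.2452 = 14.19°.

14.2°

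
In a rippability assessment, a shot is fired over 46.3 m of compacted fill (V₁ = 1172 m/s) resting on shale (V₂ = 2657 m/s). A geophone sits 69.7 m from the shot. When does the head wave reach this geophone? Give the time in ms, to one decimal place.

97.1 ms

t = x/V₂ + 2h·√(V₂²−V₁²)/(V₁V₂).
√(V₂²−V₁²) = √(2657²−1172²) = 2384.5 m/s; delay term = 2·46.3·2384.5/(1172·2657) = 0.07091 s.
t = 69.7/2657 + 0.07091 = 0.09714 s.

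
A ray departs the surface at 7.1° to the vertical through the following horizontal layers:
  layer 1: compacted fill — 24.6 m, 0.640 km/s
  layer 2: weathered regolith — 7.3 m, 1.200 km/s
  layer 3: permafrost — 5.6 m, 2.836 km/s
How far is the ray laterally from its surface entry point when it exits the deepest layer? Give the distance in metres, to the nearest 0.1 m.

Apply Snell's law at each interface; in layer i the horizontal offset is hᵢ·tan θᵢ.
Layer 1: θ = 7.10°; offset = 24.6·tan 7.10° = 3.064 m.
Layer 2: sin θ = 1.200·sin 7.1°/0.640 = 0.2318, θ = 13.40°; offset = 7.3·tan 13.40° = 1.739 m.
Layer 3: sin θ = 2.836·sin 7.1°/0.640 = 0.5477, θ = 33.21°; offset = 5.6·tan 33.21° = 3.666 m.
Total horizontal offset = 8.469 m.

8.5 m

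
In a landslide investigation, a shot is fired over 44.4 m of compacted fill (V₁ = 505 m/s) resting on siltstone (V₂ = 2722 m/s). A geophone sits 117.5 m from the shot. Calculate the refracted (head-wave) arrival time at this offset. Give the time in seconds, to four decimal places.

0.2160 s

t = x/V₂ + 2h·√(V₂²−V₁²)/(V₁V₂).
√(V₂²−V₁²) = √(2722²−505²) = 2674.7 m/s; delay term = 2·44.4·2674.7/(505·2722) = 0.17279 s.
t = 117.5/2722 + 0.17279 = 0.21596 s.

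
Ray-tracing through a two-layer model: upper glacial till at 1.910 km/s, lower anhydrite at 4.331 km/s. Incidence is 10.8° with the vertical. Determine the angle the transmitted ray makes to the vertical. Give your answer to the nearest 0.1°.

sin θ₁/V₁ = sin θ₂/V₂ ⇒ sin θ₂ = 4.331·sin 10.8°/1.910 = 4.331·0.1874/1.910 = 0.4249.
θ₂ = arcsin 0.4249 = 25.14° from the normal.

25.1°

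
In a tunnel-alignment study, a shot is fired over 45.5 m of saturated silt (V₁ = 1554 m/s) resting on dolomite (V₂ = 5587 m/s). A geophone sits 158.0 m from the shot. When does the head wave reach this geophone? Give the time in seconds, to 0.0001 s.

t = x/V₂ + 2h·√(V₂²−V₁²)/(V₁V₂).
√(V₂²−V₁²) = √(5587²−1554²) = 5366.5 m/s; delay term = 2·45.5·5366.5/(1554·5587) = 0.05625 s.
t = 158.0/5587 + 0.05625 = 0.08453 s.

0.0845 s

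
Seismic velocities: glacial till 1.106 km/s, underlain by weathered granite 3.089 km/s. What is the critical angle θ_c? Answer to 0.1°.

21.0°

Critical incidence: sin θ_c = V₁/V₂ = 1.106/3.089 = 0.3580.
θ_c = arcsin 0.3580 = 20.98°.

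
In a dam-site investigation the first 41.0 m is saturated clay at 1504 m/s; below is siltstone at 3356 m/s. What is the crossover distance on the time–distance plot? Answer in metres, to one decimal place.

θ_c = arcsin(1504/3356) = 26.63°, so cos θ_c = 0.8940 and tᵢ = 2h cos θ_c/V₁ = 0.0487 s.
At crossover x/V₁ = x/V₂ + tᵢ ⇒ x = tᵢ/(1/V₁ − 1/V₂) = 0.04874/(6.6489e-04 − 2.9797e-04) = 132.83 m.

132.8 m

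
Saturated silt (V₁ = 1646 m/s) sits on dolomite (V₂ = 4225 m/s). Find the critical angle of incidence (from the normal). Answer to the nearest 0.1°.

22.9°

Critical incidence: sin θ_c = V₁/V₂ = 1646/4225 = 0.3896.
θ_c = arcsin 0.3896 = 22.93°.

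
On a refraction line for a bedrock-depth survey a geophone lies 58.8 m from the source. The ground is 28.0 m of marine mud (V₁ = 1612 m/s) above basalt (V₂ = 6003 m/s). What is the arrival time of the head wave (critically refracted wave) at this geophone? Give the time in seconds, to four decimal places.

0.0433 s

θ_c = arcsin(V₁/V₂) = arcsin(1612/6003) = 15.58°, cos θ_c = 0.9633.
Intercept time tᵢ = 2h cos θ_c / V₁ = 2·28.0·0.9633/1612 = 0.03346 s.
t = x/V₂ + tᵢ = 58.8/6003 + 0.03346 = 0.04326 s.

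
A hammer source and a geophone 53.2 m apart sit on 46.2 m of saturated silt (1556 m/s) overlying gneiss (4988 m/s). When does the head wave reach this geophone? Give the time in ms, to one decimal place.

θ_c = arcsin(V₁/V₂) = arcsin(1556/4988) = 18.18°, cos θ_c = 0.9501.
Intercept time tᵢ = 2h cos θ_c / V₁ = 2·46.2·0.9501/1556 = 0.05642 s.
t = x/V₂ + tᵢ = 53.2/4988 + 0.05642 = 0.06709 s.

67.1 ms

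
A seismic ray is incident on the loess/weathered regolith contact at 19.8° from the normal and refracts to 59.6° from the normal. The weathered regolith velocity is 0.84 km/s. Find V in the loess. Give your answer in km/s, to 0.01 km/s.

0.33 km/s

sin 19.8° = 0.3387; sin 59.6° = 0.8625.
V₁ = V₂·(sin θ₁/sin θ₂) = 0.84·(0.3387/0.8625) = 0.33 km/s.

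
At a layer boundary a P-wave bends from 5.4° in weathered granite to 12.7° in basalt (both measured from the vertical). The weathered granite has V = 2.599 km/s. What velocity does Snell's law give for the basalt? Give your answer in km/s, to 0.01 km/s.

6.07 km/s

Snell's law: sin 5.4°/V₁ = sin 12.7°/V₂.
V₂ = V₁·sin 12.7°/sin 5.4° = 2.599 × 2.3361 = 6.07 km/s.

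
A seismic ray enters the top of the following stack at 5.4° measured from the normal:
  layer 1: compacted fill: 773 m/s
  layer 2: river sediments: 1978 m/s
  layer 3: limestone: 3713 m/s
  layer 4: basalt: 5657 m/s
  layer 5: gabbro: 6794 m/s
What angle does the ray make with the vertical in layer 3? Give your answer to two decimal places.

26.87°

Ray parameter p = sin 5.4° / 773 = 1.2174e-04 s/m.
sin θ_3 = p·V_3 = 1.2174e-04 × 3713 = 0.4520.
θ_3 = arcsin 0.4520 = 26.87°.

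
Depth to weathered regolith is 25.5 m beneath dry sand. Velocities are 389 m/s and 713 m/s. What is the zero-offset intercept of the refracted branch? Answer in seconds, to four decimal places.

θ_c = arcsin(V₁/V₂) = arcsin(389/713) = 33.06°; cos θ_c = 0.8381.
tᵢ = 2h·cos θ_c / V₁ = 2·25.5·0.8381 / 389 = 0.10987 s.

0.1099 s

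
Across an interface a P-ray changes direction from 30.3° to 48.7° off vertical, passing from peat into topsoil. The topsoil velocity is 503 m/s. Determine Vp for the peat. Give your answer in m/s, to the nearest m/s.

338 m/s

sin 30.3° = 0.5045; sin 48.7° = 0.7513.
V₁ = V₂·(sin θ₁/sin θ₂) = 503·(0.5045/0.7513) = 337.80 m/s.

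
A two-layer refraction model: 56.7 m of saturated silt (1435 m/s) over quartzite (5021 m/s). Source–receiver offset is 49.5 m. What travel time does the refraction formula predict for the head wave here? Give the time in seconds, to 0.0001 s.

0.0856 s

t = x/V₂ + 2h·√(V₂²−V₁²)/(V₁V₂).
√(V₂²−V₁²) = √(5021²−1435²) = 4811.6 m/s; delay term = 2·56.7·4811.6/(1435·5021) = 0.07573 s.
t = 49.5/5021 + 0.07573 = 0.08559 s.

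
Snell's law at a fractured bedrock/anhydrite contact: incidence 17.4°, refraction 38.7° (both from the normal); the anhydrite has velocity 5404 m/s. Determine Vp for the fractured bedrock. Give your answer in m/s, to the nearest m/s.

2585 m/s

Snell's law: sin 17.4°/V₁ = sin 38.7°/V₂.
V₁ = V₂·sin 17.4°/sin 38.7° = 5404 × 0.4783 = 2584.62 m/s.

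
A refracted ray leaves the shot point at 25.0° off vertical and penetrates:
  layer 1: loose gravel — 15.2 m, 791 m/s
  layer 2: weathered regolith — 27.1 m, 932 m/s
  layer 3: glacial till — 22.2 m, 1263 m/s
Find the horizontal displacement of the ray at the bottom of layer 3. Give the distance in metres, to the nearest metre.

Apply Snell's law at each interface; in layer i the horizontal offset is hᵢ·tan θᵢ.
Layer 1: θ = 25.00°; offset = 15.2·tan 25.00° = 7.088 m.
Layer 2: sin θ = 932·sin 25.0°/791 = 0.4980, θ = 29.86°; offset = 27.1·tan 29.86° = 15.561 m.
Layer 3: sin θ = 1263·sin 25.0°/791 = 0.6748, θ = 42.44°; offset = 22.2·tan 42.44° = 20.299 m.
Σ offsets = 42.948 m.

43 m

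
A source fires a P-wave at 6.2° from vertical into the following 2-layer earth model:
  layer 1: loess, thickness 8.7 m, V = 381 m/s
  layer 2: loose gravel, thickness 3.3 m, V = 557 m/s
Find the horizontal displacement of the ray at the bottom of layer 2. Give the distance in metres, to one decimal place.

Ray parameter p = sin 6.2° / 381 m/s = 2.8346e-04 s/m.
Layer 1: θ = 6.20°; offset = 8.7·tan 6.20° = 0.945 m.
Layer 2: sin θ = p·557 = 0.1579 → θ = 9.08°; offset = 3.3·tan 9.08° = 0.528 m.
Total horizontal offset = 1.473 m.

1.5 m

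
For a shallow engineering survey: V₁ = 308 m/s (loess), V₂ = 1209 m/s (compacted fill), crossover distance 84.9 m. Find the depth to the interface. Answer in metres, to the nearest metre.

x_cross = 2h·√((V₂+V₁)/(V₂−V₁)) → h = x_cross / (2·√((V₂+V₁)/(V₂−V₁))).
√((V₂+V₁)/(V₂−V₁)) = √((1209+308)/(1209−308)) = 1.2976.
h = 84.9 / (2·1.2976) = 32.72 m.

33 m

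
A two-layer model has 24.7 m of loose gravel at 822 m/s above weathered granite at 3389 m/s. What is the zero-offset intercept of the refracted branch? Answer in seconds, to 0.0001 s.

0.0583 s

θ_c = arcsin(V₁/V₂) = arcsin(822/3389) = 14.04°; cos θ_c = 0.9701.
tᵢ = 2h·cos θ_c / V₁ = 2·24.7·0.9701 / 822 = 0.05830 s.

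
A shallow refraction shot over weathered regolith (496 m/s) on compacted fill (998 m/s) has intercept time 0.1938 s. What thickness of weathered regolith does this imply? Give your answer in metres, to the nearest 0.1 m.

h = tᵢ·V₁·V₂ / (2·√(V₂²−V₁²)).
√(V₂²−V₁²) = √(998² − 496²) = 866.0 m/s.
h = 0.1938 s × 496 × 998 / (2 × 866.0) = 55.39 m.

55.4 m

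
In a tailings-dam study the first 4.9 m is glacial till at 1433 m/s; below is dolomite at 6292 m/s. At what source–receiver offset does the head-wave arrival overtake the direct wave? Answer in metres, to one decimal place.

12.4 m

x_cross = 2h·√((V₂+V₁)/(V₂−V₁)).
(V₂+V₁)/(V₂−V₁) = (6292+1433)/(6292−1433) = 1.5898; √ = 1.2609.
x_cross = 2·4.9·1.2609 = 12.36 m.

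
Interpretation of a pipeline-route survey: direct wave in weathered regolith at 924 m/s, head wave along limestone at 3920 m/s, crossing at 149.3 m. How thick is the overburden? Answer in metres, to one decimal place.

58.7 m

x_cross = 2h·√((V₂+V₁)/(V₂−V₁)) → h = x_cross / (2·√((V₂+V₁)/(V₂−V₁))).
√((V₂+V₁)/(V₂−V₁)) = √((3920+924)/(3920−924)) = 1.2715.
h = 149.3 / (2·1.2715) = 58.71 m.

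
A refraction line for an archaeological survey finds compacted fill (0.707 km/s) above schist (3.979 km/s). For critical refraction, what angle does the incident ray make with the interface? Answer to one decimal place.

79.8°

At critical incidence the refracted ray runs along the interface (θ₂ = 90°), so sin θ_c = V₁/V₂.
θ_c = arcsin(0.707/3.979) = arcsin 0.1777 = 10.23°.
Measured from the interface: 90° − 10.23° = 79.77°.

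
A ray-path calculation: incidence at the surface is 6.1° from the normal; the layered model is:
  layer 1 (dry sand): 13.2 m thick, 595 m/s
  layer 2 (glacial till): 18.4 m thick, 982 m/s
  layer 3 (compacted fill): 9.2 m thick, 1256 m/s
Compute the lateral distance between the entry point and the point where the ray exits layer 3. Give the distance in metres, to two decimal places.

p = sin θ₁/V₁ = sin 6.1°/595 = 1.7860e-04 s/m is conserved through the stack.
Layer 1: θ = 6.10°; offset = 13.2·tan 6.10° = 1.4107 m.
Layer 2: sin θ = p·982 = 0.1754 → θ = 10.10°; offset = 18.4·tan 10.10° = 3.2778 m.
Layer 3: sin θ = p·1256 = 0.2243 → θ = 12.96°; offset = 9.2·tan 12.96° = 2.1177 m.
Summing the layer offsets gives 6.8061 m.

6.81 m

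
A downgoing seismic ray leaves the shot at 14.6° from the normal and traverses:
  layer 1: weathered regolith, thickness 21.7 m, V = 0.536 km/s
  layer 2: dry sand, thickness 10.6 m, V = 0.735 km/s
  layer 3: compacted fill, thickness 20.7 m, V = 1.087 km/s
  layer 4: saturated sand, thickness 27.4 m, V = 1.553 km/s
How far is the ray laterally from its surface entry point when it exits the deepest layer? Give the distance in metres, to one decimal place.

51.2 m

Apply Snell's law at each interface; in layer i the horizontal offset is hᵢ·tan θᵢ.
Layer 1: θ = 14.60°; offset = 21.7·tan 14.60° = 5.652 m.
Layer 2: sin θ = 0.735·sin 14.6°/0.536 = 0.3457, θ = 20.22°; offset = 10.6·tan 20.22° = 3.905 m.
Layer 3: sin θ = 1.087·sin 14.6°/0.536 = 0.5112, θ = 30.74°; offset = 20.7·tan 30.74° = 12.312 m.
Layer 4: sin θ = 1.553·sin 14.6°/0.536 = 0.7303, θ = 46.92°; offset = 27.4·tan 46.92° = 29.296 m.
Σ offsets = 51.165 m.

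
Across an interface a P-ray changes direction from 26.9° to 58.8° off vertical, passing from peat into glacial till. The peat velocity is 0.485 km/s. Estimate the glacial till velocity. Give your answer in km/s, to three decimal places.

0.917 km/s

sin 26.9° = 0.4524; sin 58.8° = 0.8554.
V₂ = V₁·(sin θ₂/sin θ₁) = 0.485·(0.8554/0.4524) = 0.917 km/s.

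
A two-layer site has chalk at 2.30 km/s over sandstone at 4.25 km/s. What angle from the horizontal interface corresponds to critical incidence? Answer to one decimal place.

57.2°

At critical incidence the refracted ray runs along the interface (θ₂ = 90°), so sin θ_c = V₁/V₂.
θ_c = arcsin(2.30/4.25) = arcsin 0.5412 = 32.76°.
Measured from the interface: 90° − 32.76° = 57.24°.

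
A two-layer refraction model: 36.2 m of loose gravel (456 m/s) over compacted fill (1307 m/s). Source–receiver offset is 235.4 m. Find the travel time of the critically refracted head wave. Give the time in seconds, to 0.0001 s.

θ_c = arcsin(V₁/V₂) = arcsin(456/1307) = 20.42°, cos θ_c = 0.9372.
Intercept time tᵢ = 2h cos θ_c / V₁ = 2·36.2·0.9372/456 = 0.14880 s.
t = x/V₂ + tᵢ = 235.4/1307 + 0.14880 = 0.32890 s.

0.3289 s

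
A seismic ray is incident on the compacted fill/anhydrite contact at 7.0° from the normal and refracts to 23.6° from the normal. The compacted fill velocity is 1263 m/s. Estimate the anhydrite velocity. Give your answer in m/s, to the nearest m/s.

4149 m/s

sin 7.0° = 0.1219; sin 23.6° = 0.4003.
V₂ = V₁·(sin θ₂/sin θ₁) = 1263·(0.4003/0.1219) = 4149.04 m/s.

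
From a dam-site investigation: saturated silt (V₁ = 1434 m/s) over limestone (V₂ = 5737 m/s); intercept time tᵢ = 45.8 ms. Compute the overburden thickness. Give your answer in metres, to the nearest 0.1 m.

33.9 m

θ_c = arcsin(1434/5737) = 14.47°; cos θ_c = 0.9683.
tᵢ = 2h cos θ_c/V₁ ⇒ h = tᵢ·V₁/(2 cos θ_c) = 0.0458·1434/(2·0.9683) = 33.92 m.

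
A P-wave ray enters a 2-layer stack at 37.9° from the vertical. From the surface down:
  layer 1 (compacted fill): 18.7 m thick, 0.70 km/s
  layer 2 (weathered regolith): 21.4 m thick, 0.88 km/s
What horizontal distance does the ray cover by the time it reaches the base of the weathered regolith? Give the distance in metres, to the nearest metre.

41 m

p = sin θ₁/V₁ = sin 37.9°/0.70 = 8.7755e-01 s/km is conserved through the stack.
Layer 1: θ = 37.90°; offset = 18.7·tan 37.90° = 14.558 m.
Layer 2: sin θ = p·0.88 = 0.7722 → θ = 50.56°; offset = 21.4·tan 50.56° = 26.012 m.
Total horizontal offset = 40.569 m.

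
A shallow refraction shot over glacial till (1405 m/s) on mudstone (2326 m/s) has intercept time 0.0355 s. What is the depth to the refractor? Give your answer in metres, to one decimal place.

θ_c = arcsin(1405/2326) = 37.16°; cos θ_c = 0.7970.
tᵢ = 2h cos θ_c/V₁ ⇒ h = tᵢ·V₁/(2 cos θ_c) = 0.0355·1405/(2·0.7970) = 31.29 m.

31.3 m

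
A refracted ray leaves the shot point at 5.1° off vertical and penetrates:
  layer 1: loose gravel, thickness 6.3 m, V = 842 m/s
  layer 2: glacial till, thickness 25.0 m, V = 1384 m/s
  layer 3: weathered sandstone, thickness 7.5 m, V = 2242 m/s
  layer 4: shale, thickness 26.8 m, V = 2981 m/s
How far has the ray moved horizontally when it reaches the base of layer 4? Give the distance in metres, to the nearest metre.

Ray parameter p = sin 5.1° / 842 m/s = 1.0558e-04 s/m.
Layer 1: θ = 5.10°; offset = 6.3·tan 5.10° = 0.562 m.
Layer 2: sin θ = p·1384 = 0.1461 → θ = 8.40°; offset = 25.0·tan 8.40° = 3.693 m.
Layer 3: sin θ = p·2242 = 0.2367 → θ = 13.69°; offset = 7.5·tan 13.69° = 1.827 m.
Layer 4: sin θ = p·2981 = 0.3147 → θ = 18.34°; offset = 26.8·tan 18.34° = 8.886 m.
Σ offsets = 14.968 m.

15 m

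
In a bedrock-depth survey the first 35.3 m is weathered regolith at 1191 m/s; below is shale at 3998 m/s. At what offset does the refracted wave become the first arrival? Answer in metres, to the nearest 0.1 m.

θ_c = arcsin(1191/3998) = 17.33°, so cos θ_c = 0.9546 and tᵢ = 2h cos θ_c/V₁ = 0.0566 s.
At crossover x/V₁ = x/V₂ + tᵢ ⇒ x = tᵢ/(1/V₁ − 1/V₂) = 0.05659/(8.3963e-04 − 2.5013e-04) = 95.99 m.

96.0 m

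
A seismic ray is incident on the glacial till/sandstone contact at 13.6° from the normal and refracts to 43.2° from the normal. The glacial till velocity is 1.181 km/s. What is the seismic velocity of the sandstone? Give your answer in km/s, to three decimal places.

sin 13.6° = 0.2351; sin 43.2° = 0.6845.
V₂ = V₁·(sin θ₂/sin θ₁) = 1.181·(0.6845/0.2351) = 3.438 km/s.

3.438 km/s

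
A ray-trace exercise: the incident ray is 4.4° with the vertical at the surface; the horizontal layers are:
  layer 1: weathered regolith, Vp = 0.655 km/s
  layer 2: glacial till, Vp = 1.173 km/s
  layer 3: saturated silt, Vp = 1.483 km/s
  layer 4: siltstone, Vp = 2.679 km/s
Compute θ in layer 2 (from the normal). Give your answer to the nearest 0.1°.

7.9°

Ray parameter p = sin 4.4° / 0.655 = 1.1713e-01 s/km.
sin θ_2 = p·V_2 = 1.1713e-01 × 1.173 = 0.1374.
θ_2 = arcsin 0.1374 = 7.90°.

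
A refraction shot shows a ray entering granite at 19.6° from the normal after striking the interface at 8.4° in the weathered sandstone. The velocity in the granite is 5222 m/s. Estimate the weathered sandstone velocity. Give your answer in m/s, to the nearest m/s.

2274 m/s

sin 8.4° = 0.1461; sin 19.6° = 0.3355.
V₁ = V₂·(sin θ₁/sin θ₂) = 5222·(0.1461/0.3355) = 2274.09 m/s.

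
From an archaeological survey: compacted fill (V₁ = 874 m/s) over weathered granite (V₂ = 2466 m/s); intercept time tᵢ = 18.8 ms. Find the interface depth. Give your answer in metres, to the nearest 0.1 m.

h = tᵢ·V₁·V₂ / (2·√(V₂²−V₁²)).
√(V₂²−V₁²) = √(2466² − 874²) = 2305.9 m/s.
h = 0.0188 s × 874 × 2466 / (2 × 2305.9) = 8.79 m.

8.8 m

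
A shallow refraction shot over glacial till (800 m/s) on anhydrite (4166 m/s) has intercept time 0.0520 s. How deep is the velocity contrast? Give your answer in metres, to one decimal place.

θ_c = arcsin(800/4166) = 11.07°; cos θ_c = 0.9814.
tᵢ = 2h cos θ_c/V₁ ⇒ h = tᵢ·V₁/(2 cos θ_c) = 0.052·800/(2·0.9814) = 21.19 m.

21.2 m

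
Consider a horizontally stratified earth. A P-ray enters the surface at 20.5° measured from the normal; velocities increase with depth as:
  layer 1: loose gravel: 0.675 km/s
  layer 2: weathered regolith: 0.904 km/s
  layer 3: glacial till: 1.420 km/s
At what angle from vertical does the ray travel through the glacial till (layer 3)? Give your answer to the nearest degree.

Ray parameter p = sin 20.5° / 0.675 = 5.1883e-01 s/km.
sin θ_3 = p·V_3 = 5.1883e-01 × 1.420 = 0.7367.
θ_3 = 47.45° from the vertical.

47°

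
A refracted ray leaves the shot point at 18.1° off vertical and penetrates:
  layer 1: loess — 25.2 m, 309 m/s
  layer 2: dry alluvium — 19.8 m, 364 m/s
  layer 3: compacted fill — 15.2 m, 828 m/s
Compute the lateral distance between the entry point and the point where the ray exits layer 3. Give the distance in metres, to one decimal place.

Apply Snell's law at each interface; in layer i the horizontal offset is hᵢ·tan θᵢ.
Layer 1: θ = 18.10°; offset = 25.2·tan 18.10° = 8.237 m.
Layer 2: sin θ = 364·sin 18.1°/309 = 0.3660, θ = 21.47°; offset = 19.8·tan 21.47° = 7.786 m.
Layer 3: sin θ = 828·sin 18.1°/309 = 0.8325, θ = 56.36°; offset = 15.2·tan 56.36° = 22.839 m.
Summing the layer offsets gives 38.863 m.

38.9 m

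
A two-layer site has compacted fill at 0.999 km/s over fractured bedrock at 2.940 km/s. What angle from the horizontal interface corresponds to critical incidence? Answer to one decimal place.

Critical incidence: sin θ_c = V₁/V₂ = 0.999/2.940 = 0.3398.
θ_c = arcsin 0.3398 = 19.86°.
Measured from the interface: 90° − 19.86° = 70.14°.

70.1°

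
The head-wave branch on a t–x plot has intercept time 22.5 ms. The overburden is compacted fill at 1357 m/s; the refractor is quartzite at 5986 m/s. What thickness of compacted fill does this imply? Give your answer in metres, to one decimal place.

15.7 m

θ_c = arcsin(1357/5986) = 13.10°; cos θ_c = 0.9740.
tᵢ = 2h cos θ_c/V₁ ⇒ h = tᵢ·V₁/(2 cos θ_c) = 0.0225·1357/(2·0.9740) = 15.67 m.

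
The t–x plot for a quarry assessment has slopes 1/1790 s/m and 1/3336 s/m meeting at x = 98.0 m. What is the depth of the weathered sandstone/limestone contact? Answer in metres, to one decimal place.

h = (x_cross/2)·√((V₂−V₁)/(V₂+V₁)).
(V₂−V₁)/(V₂+V₁) = (3336−1790)/(3336+1790) = 0.3016; √ = 0.5492.
h = (98.0/2)·0.5492 = 26.91 m.

26.9 m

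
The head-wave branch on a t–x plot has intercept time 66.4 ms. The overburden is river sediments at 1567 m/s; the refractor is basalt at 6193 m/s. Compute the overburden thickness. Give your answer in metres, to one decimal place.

θ_c = arcsin(1567/6193) = 14.66°; cos θ_c = 0.9675.
tᵢ = 2h cos θ_c/V₁ ⇒ h = tᵢ·V₁/(2 cos θ_c) = 0.0664·1567/(2·0.9675) = 53.77 m.

53.8 m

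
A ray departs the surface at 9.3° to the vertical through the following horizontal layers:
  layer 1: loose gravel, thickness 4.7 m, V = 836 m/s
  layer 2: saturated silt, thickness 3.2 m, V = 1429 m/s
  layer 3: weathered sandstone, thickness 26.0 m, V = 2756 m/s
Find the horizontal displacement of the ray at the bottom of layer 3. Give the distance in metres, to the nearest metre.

18 m

Apply Snell's law at each interface; in layer i the horizontal offset is hᵢ·tan θᵢ.
Layer 1: θ = 9.30°; offset = 4.7·tan 9.30° = 0.770 m.
Layer 2: sin θ = 1429·sin 9.3°/836 = 0.2762, θ = 16.04°; offset = 3.2·tan 16.04° = 0.920 m.
Layer 3: sin θ = 2756·sin 9.3°/836 = 0.5328, θ = 32.19°; offset = 26.0·tan 32.19° = 16.368 m.
Total horizontal offset = 18.057 m.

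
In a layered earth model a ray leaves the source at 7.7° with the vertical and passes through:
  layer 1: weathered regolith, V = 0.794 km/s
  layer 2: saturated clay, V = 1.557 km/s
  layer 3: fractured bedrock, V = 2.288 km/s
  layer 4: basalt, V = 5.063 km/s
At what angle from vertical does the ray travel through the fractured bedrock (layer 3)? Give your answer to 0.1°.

22.7°

Ray parameter p = sin 7.7° / 0.794 = 1.6875e-01 s/km.
sin θ_3 = p·V_3 = 1.6875e-01 × 2.288 = 0.3861.
θ_3 = arcsin 0.3861 = 22.71°.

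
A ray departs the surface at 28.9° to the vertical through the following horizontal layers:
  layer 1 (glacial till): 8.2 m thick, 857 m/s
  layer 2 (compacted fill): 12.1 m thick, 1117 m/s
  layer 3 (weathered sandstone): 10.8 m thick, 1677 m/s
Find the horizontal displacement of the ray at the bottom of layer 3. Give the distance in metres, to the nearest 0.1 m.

45.8 m

p = sin θ₁/V₁ = sin 28.9°/857 = 5.6392e-04 s/m is conserved through the stack.
Layer 1: θ = 28.90°; offset = 8.2·tan 28.90° = 4.527 m.
Layer 2: sin θ = p·1117 = 0.6299 → θ = 39.04°; offset = 12.1·tan 39.04° = 9.813 m.
Layer 3: sin θ = p·1677 = 0.9457 → θ = 71.03°; offset = 10.8·tan 71.03° = 31.422 m.
Total horizontal offset = 45.762 m.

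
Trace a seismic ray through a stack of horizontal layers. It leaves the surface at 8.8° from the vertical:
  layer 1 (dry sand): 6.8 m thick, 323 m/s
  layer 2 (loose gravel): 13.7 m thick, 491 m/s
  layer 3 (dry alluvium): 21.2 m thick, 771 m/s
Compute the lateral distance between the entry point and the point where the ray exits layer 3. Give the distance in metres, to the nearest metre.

Apply Snell's law at each interface; in layer i the horizontal offset is hᵢ·tan θᵢ.
Layer 1: θ = 8.80°; offset = 6.8·tan 8.80° = 1.053 m.
Layer 2: sin θ = 491·sin 8.8°/323 = 0.2326, θ = 13.45°; offset = 13.7·tan 13.45° = 3.276 m.
Layer 3: sin θ = 771·sin 8.8°/323 = 0.3652, θ = 21.42°; offset = 21.2·tan 21.42° = 8.316 m.
Summing the layer offsets gives 12.645 m.

13 m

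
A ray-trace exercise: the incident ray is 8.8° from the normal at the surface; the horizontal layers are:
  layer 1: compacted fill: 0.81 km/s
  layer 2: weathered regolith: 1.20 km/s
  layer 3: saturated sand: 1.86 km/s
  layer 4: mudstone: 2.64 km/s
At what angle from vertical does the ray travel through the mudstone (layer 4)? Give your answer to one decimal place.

Snell's law across each interface conserves sin θ / V, so sin θ_4 = V_4·sin θ₁/V₁.
sin θ_4 = 2.64 × sin 8.8° / 0.81 = 0.4986.
θ_4 = arcsin 0.4986 = 29.91°.

29.9°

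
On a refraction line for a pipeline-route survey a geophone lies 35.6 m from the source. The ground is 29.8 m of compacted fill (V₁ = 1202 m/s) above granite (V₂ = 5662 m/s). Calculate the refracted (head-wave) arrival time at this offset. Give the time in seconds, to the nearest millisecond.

θ_c = arcsin(V₁/V₂) = arcsin(1202/5662) = 12.26°, cos θ_c = 0.9772.
Intercept time tᵢ = 2h cos θ_c / V₁ = 2·29.8·0.9772/1202 = 0.04845 s.
t = x/V₂ + tᵢ = 35.6/5662 + 0.04845 = 0.05474 s.

0.055 s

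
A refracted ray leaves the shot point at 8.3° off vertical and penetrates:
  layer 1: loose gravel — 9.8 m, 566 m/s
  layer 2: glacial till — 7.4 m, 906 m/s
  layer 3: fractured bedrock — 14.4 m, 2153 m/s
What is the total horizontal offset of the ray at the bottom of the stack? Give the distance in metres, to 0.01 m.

12.65 m

Ray parameter p = sin 8.3° / 566 m/s = 2.5505e-04 s/m.
Layer 1: θ = 8.30°; offset = 9.8·tan 8.30° = 1.4297 m.
Layer 2: sin θ = p·906 = 0.2311 → θ = 13.36°; offset = 7.4·tan 13.36° = 1.7575 m.
Layer 3: sin θ = p·2153 = 0.5491 → θ = 33.31°; offset = 14.4·tan 33.31° = 9.4613 m.
Summing the layer offsets gives 12.6485 m.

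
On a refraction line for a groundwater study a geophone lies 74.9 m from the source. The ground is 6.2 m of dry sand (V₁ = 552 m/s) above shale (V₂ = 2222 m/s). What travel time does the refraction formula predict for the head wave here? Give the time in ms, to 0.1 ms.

t = x/V₂ + 2h·√(V₂²−V₁²)/(V₁V₂).
√(V₂²−V₁²) = √(2222²−552²) = 2152.3 m/s; delay term = 2·6.2·2152.3/(552·2222) = 0.02176 s.
t = 74.9/2222 + 0.02176 = 0.05547 s.

55.5 ms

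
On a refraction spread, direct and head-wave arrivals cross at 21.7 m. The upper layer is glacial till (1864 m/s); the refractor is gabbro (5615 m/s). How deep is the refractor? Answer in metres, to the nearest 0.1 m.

7.7 m

h = (x_cross/2)·√((V₂−V₁)/(V₂+V₁)).
(V₂−V₁)/(V₂+V₁) = (5615−1864)/(5615+1864) = 0.5015; √ = 0.7082.
h = (21.7/2)·0.7082 = 7.68 m.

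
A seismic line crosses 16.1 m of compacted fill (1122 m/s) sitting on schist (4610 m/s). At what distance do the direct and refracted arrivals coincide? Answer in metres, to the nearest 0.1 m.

θ_c = arcsin(1122/4610) = 14.09°, so cos θ_c = 0.9699 and tᵢ = 2h cos θ_c/V₁ = 0.0278 s.
At crossover x/V₁ = x/V₂ + tᵢ ⇒ x = tᵢ/(1/V₁ − 1/V₂) = 0.02784/(8.9127e-04 − 2.1692e-04) = 41.28 m.

41.3 m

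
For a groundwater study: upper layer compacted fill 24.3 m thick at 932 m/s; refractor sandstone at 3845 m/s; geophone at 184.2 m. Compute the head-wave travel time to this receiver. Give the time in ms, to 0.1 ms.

98.5 ms

θ_c = arcsin(V₁/V₂) = arcsin(932/3845) = 14.03°, cos θ_c = 0.9702.
Intercept time tᵢ = 2h cos θ_c / V₁ = 2·24.3·0.9702/932 = 0.05059 s.
t = x/V₂ + tᵢ = 184.2/3845 + 0.05059 = 0.09850 s.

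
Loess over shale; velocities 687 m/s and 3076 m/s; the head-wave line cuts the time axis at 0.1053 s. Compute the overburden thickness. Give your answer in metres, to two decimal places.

37.11 m

θ_c = arcsin(687/3076) = 12.91°; cos θ_c = 0.9747.
tᵢ = 2h cos θ_c/V₁ ⇒ h = tᵢ·V₁/(2 cos θ_c) = 0.1053·687/(2·0.9747) = 37.11 m.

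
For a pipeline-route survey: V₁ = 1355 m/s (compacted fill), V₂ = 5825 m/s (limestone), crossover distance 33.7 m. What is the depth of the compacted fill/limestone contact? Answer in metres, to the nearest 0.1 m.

13.3 m

h = (x_cross/2)·√((V₂−V₁)/(V₂+V₁)).
(V₂−V₁)/(V₂+V₁) = (5825−1355)/(5825+1355) = 0.6226; √ = 0.7890.
h = (33.7/2)·0.7890 = 13.30 m.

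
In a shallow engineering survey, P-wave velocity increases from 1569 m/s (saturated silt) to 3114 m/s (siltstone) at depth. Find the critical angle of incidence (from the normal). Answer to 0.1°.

At critical incidence the refracted ray runs along the interface (θ₂ = 90°), so sin θ_c = V₁/V₂.
θ_c = arcsin(1569/3114) = arcsin 0.5039 = 30.26°.

30.3°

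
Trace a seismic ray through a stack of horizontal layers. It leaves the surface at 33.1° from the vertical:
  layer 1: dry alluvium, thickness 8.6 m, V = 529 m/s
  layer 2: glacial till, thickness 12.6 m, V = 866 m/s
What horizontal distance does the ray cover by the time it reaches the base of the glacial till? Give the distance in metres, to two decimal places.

30.75 m

Ray parameter p = sin 33.1° / 529 m/s = 1.0323e-03 s/m.
Layer 1: θ = 33.10°; offset = 8.6·tan 33.10° = 5.6063 m.
Layer 2: sin θ = p·866 = 0.8940 → θ = 63.38°; offset = 12.6·tan 63.38° = 25.1395 m.
Total horizontal offset = 30.7458 m.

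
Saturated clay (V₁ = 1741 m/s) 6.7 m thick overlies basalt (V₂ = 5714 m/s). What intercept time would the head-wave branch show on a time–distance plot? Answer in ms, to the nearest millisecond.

7 ms

tᵢ = 2h·√(V₂²−V₁²)/(V₁V₂).
√(V₂²−V₁²) = √(5714²−1741²) = 5442.3 m/s.
tᵢ = 2·6.7·5442.3/(1741·5714) = 0.00733 s.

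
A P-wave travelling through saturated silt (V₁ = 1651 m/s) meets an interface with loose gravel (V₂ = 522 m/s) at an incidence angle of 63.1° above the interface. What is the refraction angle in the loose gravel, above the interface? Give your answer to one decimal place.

Angle from the normal: 90° − 63.1° = 26.9°.
sin θ₁/V₁ = sin θ₂/V₂ ⇒ sin θ₂ = 522·sin 26.9°/1651 = 522·0.4524/1651 = 0.1430.
θ₂ = arcsin 0.1430 = 8.22° from the normal.
From the interface: 90° − 8.22° = 81.78°.

81.8°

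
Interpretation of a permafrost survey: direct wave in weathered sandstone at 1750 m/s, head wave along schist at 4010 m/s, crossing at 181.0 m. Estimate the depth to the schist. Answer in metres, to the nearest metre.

57 m

h = (x_cross/2)·√((V₂−V₁)/(V₂+V₁)).
(V₂−V₁)/(V₂+V₁) = (4010−1750)/(4010+1750) = 0.3924; √ = 0.6264.
h = (181.0/2)·0.6264 = 56.69 m.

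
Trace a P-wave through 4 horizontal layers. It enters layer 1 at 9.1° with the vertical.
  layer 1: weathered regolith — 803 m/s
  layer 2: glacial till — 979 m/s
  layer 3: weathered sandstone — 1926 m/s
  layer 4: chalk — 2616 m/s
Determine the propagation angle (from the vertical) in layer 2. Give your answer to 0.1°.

Snell's law across each interface conserves sin θ / V, so sin θ_2 = V_2·sin θ₁/V₁.
sin θ_2 = 979 × sin 9.1° / 803 = 0.1928.
θ_2 = 11.12° from the vertical.

11.1°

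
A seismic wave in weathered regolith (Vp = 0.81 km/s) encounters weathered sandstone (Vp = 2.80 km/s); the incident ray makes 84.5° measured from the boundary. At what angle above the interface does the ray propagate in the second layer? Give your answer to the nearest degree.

Convert to the normal: θ₁ = 90° − 84.5° = 5.5°.
sin θ₁/V₁ = sin θ₂/V₂ ⇒ sin θ₂ = 2.80·sin 5.5°/0.81 = 2.80·0.0958/0.81 = 0.3313.
θ₂ = arcsin 0.3313 = 19.35° from the normal.
From the interface: 90° − 19.35° = 70.65°.

71°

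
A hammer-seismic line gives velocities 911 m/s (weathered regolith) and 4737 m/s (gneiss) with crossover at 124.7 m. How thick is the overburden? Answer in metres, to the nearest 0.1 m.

h = (x_cross/2)·√((V₂−V₁)/(V₂+V₁)).
(V₂−V₁)/(V₂+V₁) = (4737−911)/(4737+911) = 0.6774; √ = 0.8230.
h = (124.7/2)·0.8230 = 51.32 m.

51.3 m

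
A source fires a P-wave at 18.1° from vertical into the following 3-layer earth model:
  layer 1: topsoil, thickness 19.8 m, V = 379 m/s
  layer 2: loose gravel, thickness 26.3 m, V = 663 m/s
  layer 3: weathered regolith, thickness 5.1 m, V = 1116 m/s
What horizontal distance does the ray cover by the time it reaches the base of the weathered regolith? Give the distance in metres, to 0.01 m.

35.05 m

Apply Snell's law at each interface; in layer i the horizontal offset is hᵢ·tan θᵢ.
Layer 1: θ = 18.10°; offset = 19.8·tan 18.10° = 6.4716 m.
Layer 2: sin θ = 663·sin 18.1°/379 = 0.5435, θ = 32.92°; offset = 26.3·tan 32.92° = 17.0278 m.
Layer 3: sin θ = 1116·sin 18.1°/379 = 0.9148, θ = 66.18°; offset = 5.1·tan 66.18° = 11.5520 m.
Σ offsets = 35.0514 m.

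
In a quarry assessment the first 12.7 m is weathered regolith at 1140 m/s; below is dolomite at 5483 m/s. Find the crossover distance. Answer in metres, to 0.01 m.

31.37 m

θ_c = arcsin(1140/5483) = 12.00°, so cos θ_c = 0.9781 and tᵢ = 2h cos θ_c/V₁ = 0.0218 s.
At crossover x/V₁ = x/V₂ + tᵢ ⇒ x = tᵢ/(1/V₁ − 1/V₂) = 0.02179/(8.7719e-04 − 1.8238e-04) = 31.37 m.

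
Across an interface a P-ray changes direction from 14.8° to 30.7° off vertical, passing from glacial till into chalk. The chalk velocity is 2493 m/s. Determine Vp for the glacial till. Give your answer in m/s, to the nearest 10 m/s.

sin 14.8° = 0.2554; sin 30.7° = 0.5105.
V₁ = V₂·(sin θ₁/sin θ₂) = 2493·(0.2554/0.5105) = 1247.35 m/s.

1250 m/s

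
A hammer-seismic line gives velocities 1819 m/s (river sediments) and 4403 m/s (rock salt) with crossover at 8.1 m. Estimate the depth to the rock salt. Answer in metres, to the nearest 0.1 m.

h = (x_cross/2)·√((V₂−V₁)/(V₂+V₁)).
(V₂−V₁)/(V₂+V₁) = (4403−1819)/(4403+1819) = 0.4153; √ = 0.6444.
h = (8.1/2)·0.6444 = 2.61 m.

2.6 m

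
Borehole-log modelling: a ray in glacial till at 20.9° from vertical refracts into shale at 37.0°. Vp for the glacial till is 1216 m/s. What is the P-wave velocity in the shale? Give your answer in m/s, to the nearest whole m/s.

2051 m/s

sin 20.9° = 0.3567; sin 37.0° = 0.6018.
V₂ = V₁·(sin θ₂/sin θ₁) = 1216·(0.6018/0.3567) = 2051.39 m/s.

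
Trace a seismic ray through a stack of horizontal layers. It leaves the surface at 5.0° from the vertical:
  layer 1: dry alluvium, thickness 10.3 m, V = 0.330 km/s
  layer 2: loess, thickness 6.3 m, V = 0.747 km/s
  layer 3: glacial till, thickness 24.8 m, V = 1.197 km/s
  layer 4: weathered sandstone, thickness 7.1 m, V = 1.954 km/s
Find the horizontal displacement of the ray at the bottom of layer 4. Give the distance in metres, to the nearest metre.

15 m

p = sin θ₁/V₁ = sin 5.0°/0.330 = 2.6411e-01 s/km is conserved through the stack.
Layer 1: θ = 5.00°; offset = 10.3·tan 5.00° = 0.901 m.
Layer 2: sin θ = p·0.747 = 0.1973 → θ = 11.38°; offset = 6.3·tan 11.38° = 1.268 m.
Layer 3: sin θ = p·1.197 = 0.3161 → θ = 18.43°; offset = 24.8·tan 18.43° = 8.264 m.
Layer 4: sin θ = p·1.954 = 0.5161 → θ = 31.07°; offset = 7.1·tan 31.07° = 4.278 m.
Total horizontal offset = 14.711 m.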